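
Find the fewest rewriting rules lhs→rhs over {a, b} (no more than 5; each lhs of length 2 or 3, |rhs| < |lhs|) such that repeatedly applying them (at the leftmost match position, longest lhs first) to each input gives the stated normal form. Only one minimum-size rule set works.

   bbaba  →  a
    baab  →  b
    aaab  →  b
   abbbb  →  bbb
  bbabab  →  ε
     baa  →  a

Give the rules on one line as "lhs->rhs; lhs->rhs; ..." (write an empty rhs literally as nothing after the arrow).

  | bbaba => baba => aba => a
  | baab => aab => b
  | aaab => aab => b
  | abbbb => bbb

aa->a; aab->b; ab->; ba->a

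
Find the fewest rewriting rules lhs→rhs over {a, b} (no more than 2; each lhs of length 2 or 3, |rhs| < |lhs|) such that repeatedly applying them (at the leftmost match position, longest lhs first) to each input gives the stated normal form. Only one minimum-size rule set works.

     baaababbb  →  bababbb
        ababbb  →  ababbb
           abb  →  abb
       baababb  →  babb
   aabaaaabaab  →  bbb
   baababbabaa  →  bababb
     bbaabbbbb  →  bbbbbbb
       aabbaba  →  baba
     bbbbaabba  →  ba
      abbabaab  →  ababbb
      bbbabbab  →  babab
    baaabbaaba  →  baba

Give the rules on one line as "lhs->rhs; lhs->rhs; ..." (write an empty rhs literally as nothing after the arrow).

  | baaababbb => bbababbb => bababbb
  | ababbb
  | abb
  | baababb => bbbabb => bbabb => babb

aa->b; bba->ba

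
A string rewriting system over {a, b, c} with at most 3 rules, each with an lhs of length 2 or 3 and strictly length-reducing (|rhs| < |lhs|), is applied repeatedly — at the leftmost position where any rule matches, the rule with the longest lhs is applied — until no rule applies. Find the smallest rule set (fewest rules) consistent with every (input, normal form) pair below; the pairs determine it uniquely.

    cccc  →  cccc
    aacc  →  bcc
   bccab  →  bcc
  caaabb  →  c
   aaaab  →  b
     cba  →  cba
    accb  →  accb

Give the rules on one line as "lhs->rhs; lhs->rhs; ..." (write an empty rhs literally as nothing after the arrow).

  | cccc
  | aacc => bcc
  | bccab => bcc
  | caaabb => cbabb => cbb => c

aa->b; ab->; bb->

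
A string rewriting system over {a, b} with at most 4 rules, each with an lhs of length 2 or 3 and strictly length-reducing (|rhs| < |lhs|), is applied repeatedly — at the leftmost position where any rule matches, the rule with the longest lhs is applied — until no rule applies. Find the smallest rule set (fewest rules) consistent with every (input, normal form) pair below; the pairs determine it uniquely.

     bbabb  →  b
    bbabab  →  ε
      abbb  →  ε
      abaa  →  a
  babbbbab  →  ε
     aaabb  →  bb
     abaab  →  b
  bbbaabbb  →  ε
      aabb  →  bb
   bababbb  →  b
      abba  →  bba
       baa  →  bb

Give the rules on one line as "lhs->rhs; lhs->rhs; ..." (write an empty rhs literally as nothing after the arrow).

ab->b; aba->; baa->bb; bbb->

  | bbabb => bbbb => b
  | bbabab => bbb => ε
  | abbb => bbb => ε
  | abaa => a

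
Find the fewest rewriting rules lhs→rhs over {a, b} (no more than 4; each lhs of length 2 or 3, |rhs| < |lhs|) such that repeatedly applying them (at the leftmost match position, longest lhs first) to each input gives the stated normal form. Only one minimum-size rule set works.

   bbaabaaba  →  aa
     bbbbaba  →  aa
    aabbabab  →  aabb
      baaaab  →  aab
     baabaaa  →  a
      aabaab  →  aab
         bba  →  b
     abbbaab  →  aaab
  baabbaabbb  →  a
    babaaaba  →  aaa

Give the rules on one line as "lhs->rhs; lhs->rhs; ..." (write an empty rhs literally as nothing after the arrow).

ba->a; baa->; bba->b; bbb->

  | bbaabaaba => babaaba => abaaba => aba => aa
  | bbbbaba => baba => aba => aa
  | aabbabab => aabbab => aabb
  | baaaab => aab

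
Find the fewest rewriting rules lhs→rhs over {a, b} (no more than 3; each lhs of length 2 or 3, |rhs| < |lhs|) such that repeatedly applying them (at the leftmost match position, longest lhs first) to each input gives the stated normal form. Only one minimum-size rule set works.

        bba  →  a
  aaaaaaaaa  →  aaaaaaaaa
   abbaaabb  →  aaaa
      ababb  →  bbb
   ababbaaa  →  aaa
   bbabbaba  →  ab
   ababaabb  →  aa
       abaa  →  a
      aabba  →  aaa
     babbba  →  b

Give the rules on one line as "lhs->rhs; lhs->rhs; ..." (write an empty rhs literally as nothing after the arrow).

aba->b; abb->a; ba->a

  | bba => ba => a
  | aaaaaaaaa
  | abbaaabb => aaaabb => aaaa
  | ababb => bbb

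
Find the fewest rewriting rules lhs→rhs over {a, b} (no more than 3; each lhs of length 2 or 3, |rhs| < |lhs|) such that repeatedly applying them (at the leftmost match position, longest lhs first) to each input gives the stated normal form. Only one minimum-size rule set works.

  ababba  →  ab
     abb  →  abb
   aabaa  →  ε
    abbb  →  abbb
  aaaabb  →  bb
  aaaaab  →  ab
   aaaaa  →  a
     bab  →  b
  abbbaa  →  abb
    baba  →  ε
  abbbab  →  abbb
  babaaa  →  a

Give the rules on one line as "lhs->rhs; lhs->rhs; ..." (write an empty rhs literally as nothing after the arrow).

  | ababba => abba => ab
  | abb
  | aabaa => baa => ε
  | abbb

aa->; ba->; baa->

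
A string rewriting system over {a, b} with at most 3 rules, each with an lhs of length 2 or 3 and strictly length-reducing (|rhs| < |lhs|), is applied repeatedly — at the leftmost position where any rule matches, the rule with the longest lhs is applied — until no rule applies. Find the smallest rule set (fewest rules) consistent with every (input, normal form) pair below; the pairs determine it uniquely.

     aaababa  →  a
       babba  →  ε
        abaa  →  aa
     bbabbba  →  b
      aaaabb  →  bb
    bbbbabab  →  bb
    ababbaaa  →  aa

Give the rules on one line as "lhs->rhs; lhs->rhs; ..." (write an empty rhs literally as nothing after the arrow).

ab->b; ba->a; bba->

  | aaababa => aababa => ababa => baba => aba => ba => a
  | babba => abba => bba => ε
  | abaa => baa => aa
  | bbabbba => bbba => b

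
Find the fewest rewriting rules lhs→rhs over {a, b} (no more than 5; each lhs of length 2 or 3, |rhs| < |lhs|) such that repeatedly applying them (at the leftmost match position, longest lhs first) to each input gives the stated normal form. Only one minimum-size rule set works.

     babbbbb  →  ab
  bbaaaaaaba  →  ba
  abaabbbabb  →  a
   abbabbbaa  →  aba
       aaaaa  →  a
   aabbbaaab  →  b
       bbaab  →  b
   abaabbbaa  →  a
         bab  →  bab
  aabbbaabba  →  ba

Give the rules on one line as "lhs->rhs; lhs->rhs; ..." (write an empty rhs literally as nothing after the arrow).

  | babbbbb => baabbb => bbb => ab
  | bbaaaaaaba => baaaaaaba => baaaaaba => baaaaba => baaaba => baaba => ba
  | abaabbbabb => abbbabb => aababb => abb => aa => a
  | abbabbbaa => ababbbaa => abaabaa => abaa => aba

aa->a; aab->; bb->a; bba->ba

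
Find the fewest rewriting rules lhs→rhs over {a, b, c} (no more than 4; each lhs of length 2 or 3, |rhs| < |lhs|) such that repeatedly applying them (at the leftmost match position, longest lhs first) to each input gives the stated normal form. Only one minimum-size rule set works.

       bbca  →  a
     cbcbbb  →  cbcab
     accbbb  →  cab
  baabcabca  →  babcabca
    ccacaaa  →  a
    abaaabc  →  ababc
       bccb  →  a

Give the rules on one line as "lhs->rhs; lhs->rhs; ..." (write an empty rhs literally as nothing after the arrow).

  | bbca => aca => a
  | cbcbbb => cbcab
  | accbbb => cbbb => cab
  | baabcabca => babcabca

aa->a; ac->; bb->a; cc->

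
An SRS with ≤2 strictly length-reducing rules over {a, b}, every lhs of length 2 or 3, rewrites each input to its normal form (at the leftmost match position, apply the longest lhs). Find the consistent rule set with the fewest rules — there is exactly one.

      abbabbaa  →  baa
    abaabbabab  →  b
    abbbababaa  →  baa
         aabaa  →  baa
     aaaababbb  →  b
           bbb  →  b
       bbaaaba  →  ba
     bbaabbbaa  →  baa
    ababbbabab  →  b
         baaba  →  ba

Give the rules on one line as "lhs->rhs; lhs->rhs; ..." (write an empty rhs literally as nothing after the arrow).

ab->b; bb->b

  | abbabbaa => bbabbaa => babbaa => bbbaa => bbaa => baa
  | abaabbabab => baabbabab => babbabab => bbbabab => bbabab => babab => bbab => bab => bb => b
  | abbbababaa => bbbababaa => bbababaa => bababaa => bbabaa => babaa => bbaa => baa
  | aabaa => abaa => baa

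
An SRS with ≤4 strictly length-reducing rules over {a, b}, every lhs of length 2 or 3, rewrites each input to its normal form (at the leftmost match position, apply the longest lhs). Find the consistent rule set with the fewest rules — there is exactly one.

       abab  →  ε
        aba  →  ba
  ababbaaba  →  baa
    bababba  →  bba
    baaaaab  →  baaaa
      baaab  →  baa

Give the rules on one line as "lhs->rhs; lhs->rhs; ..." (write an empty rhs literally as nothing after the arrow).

  | abab => bab => ε
  | aba => ba
  | ababbaaba => babbaaba => baaba => baa
  | bababba => abba => bba

aab->a; ab->b; bab->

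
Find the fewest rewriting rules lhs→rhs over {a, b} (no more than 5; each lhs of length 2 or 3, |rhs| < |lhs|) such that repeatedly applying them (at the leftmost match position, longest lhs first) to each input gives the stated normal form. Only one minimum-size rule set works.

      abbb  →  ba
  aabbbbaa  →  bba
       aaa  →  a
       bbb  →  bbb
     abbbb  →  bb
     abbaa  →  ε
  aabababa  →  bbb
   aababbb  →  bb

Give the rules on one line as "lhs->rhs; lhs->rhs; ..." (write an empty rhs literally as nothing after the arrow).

  | abbb => aab => ba
  | aabbbbaa => babbbaa => baabaa => bbaaa => bba
  | aaa => a
  | bbb

aa->; aab->ba; ab->b; abb->aa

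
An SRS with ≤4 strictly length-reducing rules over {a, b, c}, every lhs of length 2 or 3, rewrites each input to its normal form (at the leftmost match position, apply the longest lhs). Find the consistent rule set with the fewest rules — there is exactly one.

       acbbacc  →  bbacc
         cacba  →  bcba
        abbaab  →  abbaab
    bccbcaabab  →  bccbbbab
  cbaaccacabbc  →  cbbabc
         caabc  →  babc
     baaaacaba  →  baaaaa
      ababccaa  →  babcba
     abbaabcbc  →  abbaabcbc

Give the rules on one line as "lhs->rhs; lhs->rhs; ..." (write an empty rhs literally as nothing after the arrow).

  | acbbacc => babacc => bbacc
  | cacba => bcba
  | abbaab
  | bccbcaabab => bccbbabab => bccbbbab

aba->ba; acb->ba; ca->b; cab->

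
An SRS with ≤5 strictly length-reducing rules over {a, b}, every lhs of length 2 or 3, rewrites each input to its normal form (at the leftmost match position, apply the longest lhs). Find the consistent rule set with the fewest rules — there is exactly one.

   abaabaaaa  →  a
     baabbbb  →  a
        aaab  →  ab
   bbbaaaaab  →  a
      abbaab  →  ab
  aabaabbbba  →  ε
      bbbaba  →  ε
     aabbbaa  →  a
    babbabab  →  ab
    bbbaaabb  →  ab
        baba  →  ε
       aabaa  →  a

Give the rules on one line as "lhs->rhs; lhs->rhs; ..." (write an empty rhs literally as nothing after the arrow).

aa->; aab->a; ba->; bb->

  | abaabaaaa => aabaaaa => aaaaa => aaa => a
  | baabbbb => abbbb => abb => a
  | aaab => ab
  | bbbaaaaab => baaaaab => aaaab => aab => a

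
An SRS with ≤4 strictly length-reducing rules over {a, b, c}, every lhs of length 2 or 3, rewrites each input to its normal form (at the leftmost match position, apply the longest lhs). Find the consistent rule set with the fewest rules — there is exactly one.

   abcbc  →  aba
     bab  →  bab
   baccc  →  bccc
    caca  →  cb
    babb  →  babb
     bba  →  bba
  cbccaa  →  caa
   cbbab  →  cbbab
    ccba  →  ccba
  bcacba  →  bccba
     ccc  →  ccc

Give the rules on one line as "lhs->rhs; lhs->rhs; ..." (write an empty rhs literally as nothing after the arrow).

ac->c; cbc->a; cca->cb

  | abcbc => aba
  | bab
  | baccc => bccc
  | caca => cca => cb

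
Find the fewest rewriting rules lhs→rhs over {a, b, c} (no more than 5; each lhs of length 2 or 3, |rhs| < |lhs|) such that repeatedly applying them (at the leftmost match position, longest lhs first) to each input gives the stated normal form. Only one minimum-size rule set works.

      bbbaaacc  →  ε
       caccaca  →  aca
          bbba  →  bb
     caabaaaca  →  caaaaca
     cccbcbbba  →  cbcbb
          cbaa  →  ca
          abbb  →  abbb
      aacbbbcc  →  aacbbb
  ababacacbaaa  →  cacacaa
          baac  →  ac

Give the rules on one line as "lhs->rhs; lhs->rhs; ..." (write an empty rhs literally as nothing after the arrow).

  | bbbaaacc => bbaacc => bacc => cc => ε
  | caccaca => ccaca => aca
  | bbba => bb
  | caabaaaca => caaaaca

acc->c; ba->; bab->cc; cc->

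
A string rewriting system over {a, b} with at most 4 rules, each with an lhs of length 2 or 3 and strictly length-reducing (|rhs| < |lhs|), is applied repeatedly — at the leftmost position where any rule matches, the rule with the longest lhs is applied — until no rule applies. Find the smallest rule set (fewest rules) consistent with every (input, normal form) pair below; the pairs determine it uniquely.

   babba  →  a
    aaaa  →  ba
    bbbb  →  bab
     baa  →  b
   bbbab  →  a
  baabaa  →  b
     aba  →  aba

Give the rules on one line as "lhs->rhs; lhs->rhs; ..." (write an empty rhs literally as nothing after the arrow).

aa->; aaa->b; bb->a; bbb->ba

  | babba => baaa => bb => a
  | aaaa => ba
  | bbbb => bab
  | baa => b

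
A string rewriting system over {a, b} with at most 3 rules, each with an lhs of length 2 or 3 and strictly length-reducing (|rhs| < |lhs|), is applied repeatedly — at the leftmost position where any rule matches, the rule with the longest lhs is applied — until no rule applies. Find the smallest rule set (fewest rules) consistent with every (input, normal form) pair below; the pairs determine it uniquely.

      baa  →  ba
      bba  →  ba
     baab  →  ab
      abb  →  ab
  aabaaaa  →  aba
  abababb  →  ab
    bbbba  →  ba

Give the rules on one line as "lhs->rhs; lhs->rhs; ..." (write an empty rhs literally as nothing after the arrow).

aa->a; bab->ab; bb->b

  | baa => ba
  | bba => ba
  | baab => bab => ab
  | abb => ab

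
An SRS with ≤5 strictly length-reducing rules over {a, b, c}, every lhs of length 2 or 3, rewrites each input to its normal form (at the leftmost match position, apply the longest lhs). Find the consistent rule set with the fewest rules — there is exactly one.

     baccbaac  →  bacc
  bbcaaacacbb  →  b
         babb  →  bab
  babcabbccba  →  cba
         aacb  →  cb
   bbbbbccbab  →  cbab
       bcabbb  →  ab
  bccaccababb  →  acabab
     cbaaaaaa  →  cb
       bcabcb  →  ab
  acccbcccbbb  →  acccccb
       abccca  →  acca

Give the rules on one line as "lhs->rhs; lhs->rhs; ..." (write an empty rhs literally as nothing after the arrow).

aa->; bb->b; bc->; cac->a

  | baccbaac => baccbc => bacc
  | bbcaaacacbb => bcaaacacbb => aaacacbb => acacbb => aabb => bb => b
  | babb => bab
  | babcabbccba => baabbccba => bbbccba => bbccba => bccba => cba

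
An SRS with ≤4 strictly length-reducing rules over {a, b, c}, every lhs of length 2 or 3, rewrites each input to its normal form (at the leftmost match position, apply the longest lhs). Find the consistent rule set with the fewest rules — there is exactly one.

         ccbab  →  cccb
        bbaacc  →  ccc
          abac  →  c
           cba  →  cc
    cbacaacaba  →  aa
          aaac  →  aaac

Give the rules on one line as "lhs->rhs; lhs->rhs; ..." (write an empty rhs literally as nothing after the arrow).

  | ccbab => cccb
  | bbaacc => bcacc => bacc => ccc
  | abac => c
  | cba => cc

aba->; ba->c; ca->a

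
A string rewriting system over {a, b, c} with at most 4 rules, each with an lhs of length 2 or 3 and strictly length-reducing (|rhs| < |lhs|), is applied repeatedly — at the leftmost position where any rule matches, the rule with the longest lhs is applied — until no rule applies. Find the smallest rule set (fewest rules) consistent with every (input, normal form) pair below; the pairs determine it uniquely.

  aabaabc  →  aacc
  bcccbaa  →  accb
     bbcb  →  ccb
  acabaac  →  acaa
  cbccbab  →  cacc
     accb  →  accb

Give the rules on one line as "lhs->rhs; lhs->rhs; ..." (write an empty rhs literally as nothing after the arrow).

ba->b; bb->c; bc->a

  | aabaabc => aababc => aabbc => aacc
  | bcccbaa => accbaa => accba => accb
  | bbcb => ccb
  | acabaac => acabac => acabc => acaa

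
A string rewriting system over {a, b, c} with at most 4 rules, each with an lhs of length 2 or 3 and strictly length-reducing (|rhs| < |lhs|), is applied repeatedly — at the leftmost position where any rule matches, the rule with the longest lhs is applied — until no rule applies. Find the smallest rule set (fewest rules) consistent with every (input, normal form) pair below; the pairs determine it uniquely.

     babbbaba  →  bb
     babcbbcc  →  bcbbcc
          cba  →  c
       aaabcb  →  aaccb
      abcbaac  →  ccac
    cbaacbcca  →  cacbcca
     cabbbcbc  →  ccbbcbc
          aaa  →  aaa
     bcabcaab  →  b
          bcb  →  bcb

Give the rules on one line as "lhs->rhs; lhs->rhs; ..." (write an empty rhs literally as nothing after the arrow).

  | babbbaba => bbbaba => bbba => bb
  | babcbbcc => bcbbcc
  | cba => c
  | aaabcb => aaccb

ab->c; ba->; ccc->b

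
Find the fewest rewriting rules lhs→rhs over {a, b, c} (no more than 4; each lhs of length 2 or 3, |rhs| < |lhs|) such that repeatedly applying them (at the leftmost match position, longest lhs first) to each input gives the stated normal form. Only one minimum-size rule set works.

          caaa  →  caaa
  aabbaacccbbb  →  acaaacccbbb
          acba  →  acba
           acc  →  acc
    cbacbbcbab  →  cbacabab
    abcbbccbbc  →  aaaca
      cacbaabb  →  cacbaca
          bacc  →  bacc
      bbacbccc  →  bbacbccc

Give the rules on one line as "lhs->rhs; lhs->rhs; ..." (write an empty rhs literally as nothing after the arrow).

  | caaa
  | aabbaacccbbb => acaaacccbbb
  | acba
  | acc

abb->ca; bbc->a; bca->aa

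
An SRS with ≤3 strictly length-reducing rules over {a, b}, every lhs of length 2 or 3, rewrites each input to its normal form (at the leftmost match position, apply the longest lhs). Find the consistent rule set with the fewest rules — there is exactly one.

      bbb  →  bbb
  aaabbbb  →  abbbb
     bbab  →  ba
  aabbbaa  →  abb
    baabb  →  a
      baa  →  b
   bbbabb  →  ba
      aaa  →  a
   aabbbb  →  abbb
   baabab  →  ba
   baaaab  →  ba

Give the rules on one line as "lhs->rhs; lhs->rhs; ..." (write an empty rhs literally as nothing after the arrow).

aa->; aab->a; bab->a

  | bbb
  | aaabbbb => abbbb
  | bbab => ba
  | aabbbaa => abbaa => abb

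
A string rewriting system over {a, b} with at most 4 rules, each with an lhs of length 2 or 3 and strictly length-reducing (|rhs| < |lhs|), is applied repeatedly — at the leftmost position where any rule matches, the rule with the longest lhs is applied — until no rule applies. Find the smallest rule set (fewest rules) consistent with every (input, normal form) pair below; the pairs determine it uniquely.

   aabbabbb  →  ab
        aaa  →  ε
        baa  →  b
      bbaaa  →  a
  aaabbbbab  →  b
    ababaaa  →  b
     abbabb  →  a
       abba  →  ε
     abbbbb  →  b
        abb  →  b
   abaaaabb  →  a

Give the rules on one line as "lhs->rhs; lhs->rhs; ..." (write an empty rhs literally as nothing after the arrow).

  | aabbabbb => bbbabbb => ababbb => abbbb => aabb => bbb => ab
  | aaa => ε
  | baa => ba => b
  | bbaaa => aaaa => a

aa->b; aaa->; ba->b; bb->a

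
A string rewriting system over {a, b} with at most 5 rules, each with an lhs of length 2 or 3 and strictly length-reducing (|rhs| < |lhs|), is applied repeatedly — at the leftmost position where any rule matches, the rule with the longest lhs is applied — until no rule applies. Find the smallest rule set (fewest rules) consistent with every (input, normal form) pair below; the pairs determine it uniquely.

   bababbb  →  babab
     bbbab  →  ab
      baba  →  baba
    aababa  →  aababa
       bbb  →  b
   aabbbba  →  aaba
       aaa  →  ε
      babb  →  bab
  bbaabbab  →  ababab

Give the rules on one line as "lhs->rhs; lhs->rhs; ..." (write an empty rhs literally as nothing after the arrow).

  | bababbb => bababb => babab
  | bbbab => bbab => abb => ab
  | baba
  | aababa

aaa->; abb->ab; bb->b; bba->ab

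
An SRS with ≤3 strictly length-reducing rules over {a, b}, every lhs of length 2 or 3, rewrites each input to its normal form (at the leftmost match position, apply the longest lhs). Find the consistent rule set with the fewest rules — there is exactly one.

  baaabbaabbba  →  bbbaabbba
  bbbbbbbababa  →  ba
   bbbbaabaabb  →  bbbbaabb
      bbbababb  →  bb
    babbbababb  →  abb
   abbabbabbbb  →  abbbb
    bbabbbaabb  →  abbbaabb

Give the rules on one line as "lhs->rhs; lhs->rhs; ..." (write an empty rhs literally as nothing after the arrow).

aaa->; aba->; bab->ab

  | baaabbaabbba => bbbaabbba
  | bbbbbbbababa => bbbbbbababa => bbbbbababa => bbbbababa => bbbababa => bbababa => bababa => ababa => ba
  | bbbbaabaabb => bbbbaabb
  | bbbababb => bbababb => bababb => ababb => bb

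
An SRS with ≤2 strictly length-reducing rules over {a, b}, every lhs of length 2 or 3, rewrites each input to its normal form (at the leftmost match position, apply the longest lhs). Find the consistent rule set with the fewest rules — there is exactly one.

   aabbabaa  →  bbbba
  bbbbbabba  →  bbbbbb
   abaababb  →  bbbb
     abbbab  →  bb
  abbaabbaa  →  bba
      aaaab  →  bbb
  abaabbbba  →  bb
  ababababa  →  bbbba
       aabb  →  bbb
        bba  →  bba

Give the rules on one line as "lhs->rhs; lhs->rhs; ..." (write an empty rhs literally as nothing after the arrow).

aa->b; ab->a

  | aabbabaa => bbbabaa => bbbaaa => bbbba
  | bbbbbabba => bbbbbaba => bbbbbaa => bbbbbb
  | abaababb => aaababb => bababb => baabb => bbbb
  | abbbab => abbab => abab => aab => bb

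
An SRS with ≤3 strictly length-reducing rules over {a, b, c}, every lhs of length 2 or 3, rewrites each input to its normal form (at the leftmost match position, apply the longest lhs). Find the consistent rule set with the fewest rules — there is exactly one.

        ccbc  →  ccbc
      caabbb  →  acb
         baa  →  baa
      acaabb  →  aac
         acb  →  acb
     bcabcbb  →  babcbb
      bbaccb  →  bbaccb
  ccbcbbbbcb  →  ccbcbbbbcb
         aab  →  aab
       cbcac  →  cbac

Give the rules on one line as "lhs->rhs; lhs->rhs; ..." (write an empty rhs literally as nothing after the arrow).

abb->c; ca->a

  | ccbc
  | caabbb => aabbb => acb
  | baa
  | acaabb => aaabb => aac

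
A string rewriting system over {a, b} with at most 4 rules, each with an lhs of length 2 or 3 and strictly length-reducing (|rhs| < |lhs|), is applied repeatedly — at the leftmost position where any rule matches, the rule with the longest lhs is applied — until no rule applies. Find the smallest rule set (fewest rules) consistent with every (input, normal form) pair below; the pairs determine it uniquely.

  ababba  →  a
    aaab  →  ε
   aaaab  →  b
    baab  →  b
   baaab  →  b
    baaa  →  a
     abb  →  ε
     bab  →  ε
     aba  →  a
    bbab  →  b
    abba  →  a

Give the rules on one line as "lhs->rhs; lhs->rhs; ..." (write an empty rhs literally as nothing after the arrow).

aa->b; ab->b; aba->a; bb->

  | ababba => abba => bba => a
  | aaab => bab => bb => ε
  | aaaab => baab => bbb => b
  | baab => bbb => b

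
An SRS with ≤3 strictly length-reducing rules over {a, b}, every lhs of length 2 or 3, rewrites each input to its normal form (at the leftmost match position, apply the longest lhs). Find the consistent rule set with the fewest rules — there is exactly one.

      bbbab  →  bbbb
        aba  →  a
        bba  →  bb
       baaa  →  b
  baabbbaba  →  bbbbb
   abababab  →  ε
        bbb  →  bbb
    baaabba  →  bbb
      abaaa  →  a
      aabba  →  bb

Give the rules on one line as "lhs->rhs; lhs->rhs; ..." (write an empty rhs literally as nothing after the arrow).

aa->; ab->; ba->b

  | bbbab => bbbb
  | aba => a
  | bba => bb
  | baaa => baa => ba => b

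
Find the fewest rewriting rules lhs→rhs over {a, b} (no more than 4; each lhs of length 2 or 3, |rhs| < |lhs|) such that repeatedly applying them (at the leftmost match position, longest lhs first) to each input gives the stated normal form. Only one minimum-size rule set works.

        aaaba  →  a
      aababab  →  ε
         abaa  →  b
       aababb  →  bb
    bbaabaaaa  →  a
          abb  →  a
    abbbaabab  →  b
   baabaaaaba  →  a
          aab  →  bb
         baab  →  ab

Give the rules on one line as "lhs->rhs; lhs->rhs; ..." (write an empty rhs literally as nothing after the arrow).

  | aaaba => baba => a
  | aababab => bbabab => bab => ε
  | abaa => aa => b
  | aababb => bbabb => bb

aa->b; abb->a; ba->; bab->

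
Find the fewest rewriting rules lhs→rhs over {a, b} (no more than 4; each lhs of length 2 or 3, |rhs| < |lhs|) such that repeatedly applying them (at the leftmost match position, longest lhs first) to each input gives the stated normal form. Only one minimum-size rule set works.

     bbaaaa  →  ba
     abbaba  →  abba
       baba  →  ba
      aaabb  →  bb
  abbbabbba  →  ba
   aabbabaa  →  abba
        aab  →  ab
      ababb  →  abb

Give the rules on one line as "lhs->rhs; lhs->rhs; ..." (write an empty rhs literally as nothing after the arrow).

aa->a; aaa->ba; bab->b; bbb->aa

  | bbaaaa => bbbaa => aaaa => baa => ba
  | abbaba => abba
  | baba => ba
  | aaabb => babb => bb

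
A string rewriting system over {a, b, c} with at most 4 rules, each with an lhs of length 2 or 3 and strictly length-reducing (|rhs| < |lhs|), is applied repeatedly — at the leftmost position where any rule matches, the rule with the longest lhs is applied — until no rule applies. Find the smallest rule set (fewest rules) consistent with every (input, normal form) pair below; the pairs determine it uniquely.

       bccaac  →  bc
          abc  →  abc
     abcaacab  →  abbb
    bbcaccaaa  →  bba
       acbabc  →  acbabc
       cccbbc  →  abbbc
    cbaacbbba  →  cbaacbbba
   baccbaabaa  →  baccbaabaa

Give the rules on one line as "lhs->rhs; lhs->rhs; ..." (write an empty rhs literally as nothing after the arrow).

  | bccaac => bcac => bc
  | abc
  | abcaacab => abacab => abbb
  | bbcaccaaa => bbccaaa => bbcaa => bba

aca->b; ca->; ccc->ab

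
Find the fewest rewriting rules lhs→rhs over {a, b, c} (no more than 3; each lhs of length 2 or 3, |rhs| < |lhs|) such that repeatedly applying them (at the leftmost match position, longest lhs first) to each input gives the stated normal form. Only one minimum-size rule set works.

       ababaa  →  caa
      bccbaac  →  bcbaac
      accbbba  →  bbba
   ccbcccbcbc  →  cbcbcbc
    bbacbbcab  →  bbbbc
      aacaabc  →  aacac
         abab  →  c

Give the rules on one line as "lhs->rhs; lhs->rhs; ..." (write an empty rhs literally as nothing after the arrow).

ab->c; acb->b; cc->c

  | ababaa => cabaa => ccaa => caa
  | bccbaac => bcbaac
  | accbbba => acbbba => bbba
  | ccbcccbcbc => cbcccbcbc => cbccbcbc => cbcbcbc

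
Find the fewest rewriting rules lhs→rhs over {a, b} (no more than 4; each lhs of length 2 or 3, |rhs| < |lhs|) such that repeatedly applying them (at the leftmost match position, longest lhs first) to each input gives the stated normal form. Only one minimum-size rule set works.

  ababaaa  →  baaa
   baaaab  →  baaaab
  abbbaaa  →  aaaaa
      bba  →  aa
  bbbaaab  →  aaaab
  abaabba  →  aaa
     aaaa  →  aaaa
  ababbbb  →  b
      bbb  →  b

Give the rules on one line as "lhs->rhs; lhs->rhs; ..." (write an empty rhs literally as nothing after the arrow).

aba->; bb->b; bba->aa

  | ababaaa => baaa
  | baaaab
  | abbbaaa => abbaaa => aaaaa
  | bba => aa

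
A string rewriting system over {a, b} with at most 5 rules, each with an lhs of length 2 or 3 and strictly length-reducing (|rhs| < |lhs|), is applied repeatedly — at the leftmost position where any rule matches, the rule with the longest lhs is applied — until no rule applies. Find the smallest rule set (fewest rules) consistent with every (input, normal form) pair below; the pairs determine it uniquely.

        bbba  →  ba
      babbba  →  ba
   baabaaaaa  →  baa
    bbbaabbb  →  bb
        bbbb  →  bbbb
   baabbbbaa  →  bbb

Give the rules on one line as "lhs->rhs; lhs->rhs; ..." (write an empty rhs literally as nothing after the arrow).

aaa->bb; ab->b; abb->ba; bba->ba

  | bbba => bba => ba
  | babbba => bbaba => baba => bba => ba
  | baabaaaaa => babaaaaa => bbaaaaa => baaaaa => bbbaa => bbaa => baa
  | bbbaabbb => bbaabbb => baabbb => babab => bbab => bab => bb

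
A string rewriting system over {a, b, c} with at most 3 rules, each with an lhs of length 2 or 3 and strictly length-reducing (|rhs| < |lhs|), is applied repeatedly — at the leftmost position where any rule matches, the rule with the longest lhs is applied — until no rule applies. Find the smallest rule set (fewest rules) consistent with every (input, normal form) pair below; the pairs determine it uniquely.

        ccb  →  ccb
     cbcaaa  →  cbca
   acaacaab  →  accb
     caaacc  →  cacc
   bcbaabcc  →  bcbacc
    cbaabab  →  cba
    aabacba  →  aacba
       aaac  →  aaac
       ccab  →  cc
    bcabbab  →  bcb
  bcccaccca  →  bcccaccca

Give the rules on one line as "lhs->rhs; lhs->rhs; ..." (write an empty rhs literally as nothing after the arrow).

  | ccb
  | cbcaaa => cbca
  | acaacaab => accaab => accb
  | caaacc => cacc

ab->; caa->c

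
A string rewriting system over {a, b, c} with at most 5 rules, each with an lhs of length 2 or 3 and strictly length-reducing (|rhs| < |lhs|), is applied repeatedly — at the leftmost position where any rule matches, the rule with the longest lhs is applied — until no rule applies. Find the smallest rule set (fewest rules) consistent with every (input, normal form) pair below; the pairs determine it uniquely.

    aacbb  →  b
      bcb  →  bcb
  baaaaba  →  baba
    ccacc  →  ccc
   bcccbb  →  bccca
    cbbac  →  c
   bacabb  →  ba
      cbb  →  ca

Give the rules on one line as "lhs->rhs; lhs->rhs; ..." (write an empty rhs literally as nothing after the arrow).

  | aacbb => acbb => b
  | bcb
  | baaaaba => baaaba => baaba => baba
  | ccacc => ccc

aa->a; ac->; acb->; bb->a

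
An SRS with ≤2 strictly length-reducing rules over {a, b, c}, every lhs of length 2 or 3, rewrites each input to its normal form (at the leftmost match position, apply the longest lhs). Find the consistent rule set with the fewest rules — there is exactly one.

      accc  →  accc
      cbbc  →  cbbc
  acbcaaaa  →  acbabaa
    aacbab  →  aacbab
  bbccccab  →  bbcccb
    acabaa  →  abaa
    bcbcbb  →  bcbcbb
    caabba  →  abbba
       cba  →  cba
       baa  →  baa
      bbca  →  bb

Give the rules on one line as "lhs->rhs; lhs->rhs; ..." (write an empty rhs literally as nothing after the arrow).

  | accc
  | cbbc
  | acbcaaaa => acbabaa
  | aacbab

ca->; caa->ab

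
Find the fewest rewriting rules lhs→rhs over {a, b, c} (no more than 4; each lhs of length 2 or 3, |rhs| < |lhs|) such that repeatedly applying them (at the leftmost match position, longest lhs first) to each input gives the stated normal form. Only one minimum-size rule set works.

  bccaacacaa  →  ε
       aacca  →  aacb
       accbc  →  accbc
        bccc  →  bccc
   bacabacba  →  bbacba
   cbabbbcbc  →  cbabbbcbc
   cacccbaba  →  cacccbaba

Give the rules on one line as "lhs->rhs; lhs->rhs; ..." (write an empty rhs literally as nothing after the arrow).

  | bccaacacaa => bcbacacaa => bcbcaa => bca => ε
  | aacca => aacb
  | accbc
  | bccc

aca->; bca->; cca->cb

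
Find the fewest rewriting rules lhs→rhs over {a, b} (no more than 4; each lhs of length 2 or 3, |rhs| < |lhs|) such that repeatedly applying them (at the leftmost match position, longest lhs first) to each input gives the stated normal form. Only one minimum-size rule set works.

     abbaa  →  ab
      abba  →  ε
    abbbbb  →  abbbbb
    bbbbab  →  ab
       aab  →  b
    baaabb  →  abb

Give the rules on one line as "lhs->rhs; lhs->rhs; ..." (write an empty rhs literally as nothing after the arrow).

  | abbaa => ab
  | abba => aba => aa => ε
  | abbbbb
  | bbbbab => bbbab => bbab => bab => ab

aa->; ba->a; baa->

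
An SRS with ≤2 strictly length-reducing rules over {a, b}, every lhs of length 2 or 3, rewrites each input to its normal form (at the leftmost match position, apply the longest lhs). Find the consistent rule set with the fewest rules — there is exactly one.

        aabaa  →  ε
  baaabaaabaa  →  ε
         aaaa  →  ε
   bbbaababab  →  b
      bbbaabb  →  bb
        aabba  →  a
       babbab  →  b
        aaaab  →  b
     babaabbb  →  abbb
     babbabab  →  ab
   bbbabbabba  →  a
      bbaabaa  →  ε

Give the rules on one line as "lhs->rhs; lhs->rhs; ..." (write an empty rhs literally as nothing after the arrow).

  | aabaa => baa => aa => ε
  | baaabaaabaa => aaabaaabaa => abaaabaa => aaaabaa => aabaa => baa => aa => ε
  | aaaa => aa => ε
  | bbbaababab => bbaababab => baababab => aababab => babab => abab => aab => b

aa->; ba->a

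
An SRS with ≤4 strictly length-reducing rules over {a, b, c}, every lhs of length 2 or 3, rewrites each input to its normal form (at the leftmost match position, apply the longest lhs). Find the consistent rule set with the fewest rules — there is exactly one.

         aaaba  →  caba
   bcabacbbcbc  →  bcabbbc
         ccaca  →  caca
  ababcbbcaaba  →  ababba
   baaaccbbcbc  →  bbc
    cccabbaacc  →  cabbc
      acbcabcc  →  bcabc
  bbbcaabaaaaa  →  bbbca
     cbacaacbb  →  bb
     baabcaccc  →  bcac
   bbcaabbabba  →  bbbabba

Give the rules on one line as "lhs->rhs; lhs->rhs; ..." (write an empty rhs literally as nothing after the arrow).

aa->c; acb->b; cb->; cc->c

  | aaaba => caba
  | bcabacbbcbc => bcabbbcbc => bcabbbc
  | ccaca => caca
  | ababcbbcaaba => ababbcaaba => ababbccba => ababbcba => ababba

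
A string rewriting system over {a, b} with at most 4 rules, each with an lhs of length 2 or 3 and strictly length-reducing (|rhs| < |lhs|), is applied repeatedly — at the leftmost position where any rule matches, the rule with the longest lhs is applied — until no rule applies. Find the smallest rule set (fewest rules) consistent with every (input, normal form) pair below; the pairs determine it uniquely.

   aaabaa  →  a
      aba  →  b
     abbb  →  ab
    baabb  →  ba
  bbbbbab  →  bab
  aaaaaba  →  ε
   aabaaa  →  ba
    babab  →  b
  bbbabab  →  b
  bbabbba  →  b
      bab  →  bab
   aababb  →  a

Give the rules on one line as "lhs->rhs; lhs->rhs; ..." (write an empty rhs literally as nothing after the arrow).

aa->b; aba->b; baa->ba; bb->

  | aaabaa => babaa => bba => a
  | aba => b
  | abbb => ab
  | baabb => babb => ba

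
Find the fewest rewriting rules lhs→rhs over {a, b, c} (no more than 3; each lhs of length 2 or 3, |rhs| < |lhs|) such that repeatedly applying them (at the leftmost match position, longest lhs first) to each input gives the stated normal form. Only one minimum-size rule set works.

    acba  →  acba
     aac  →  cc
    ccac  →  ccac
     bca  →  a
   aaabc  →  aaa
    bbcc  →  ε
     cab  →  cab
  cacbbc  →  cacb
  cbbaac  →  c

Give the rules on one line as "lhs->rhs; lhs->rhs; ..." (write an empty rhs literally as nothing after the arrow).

  | acba
  | aac => cc
  | ccac
  | bca => a

aac->cc; bc->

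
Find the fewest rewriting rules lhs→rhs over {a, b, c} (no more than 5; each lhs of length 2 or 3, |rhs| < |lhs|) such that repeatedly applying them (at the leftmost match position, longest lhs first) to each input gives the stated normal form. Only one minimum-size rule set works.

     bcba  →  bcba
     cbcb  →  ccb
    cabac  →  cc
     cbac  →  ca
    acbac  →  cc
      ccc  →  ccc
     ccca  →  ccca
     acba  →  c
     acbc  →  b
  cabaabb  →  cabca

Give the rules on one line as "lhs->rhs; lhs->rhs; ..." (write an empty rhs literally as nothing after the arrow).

aa->c; ac->b; bb->a; cbc->cc

  | bcba
  | cbcb => ccb
  | cabac => cabb => caa => cc
  | cbac => cbb => ca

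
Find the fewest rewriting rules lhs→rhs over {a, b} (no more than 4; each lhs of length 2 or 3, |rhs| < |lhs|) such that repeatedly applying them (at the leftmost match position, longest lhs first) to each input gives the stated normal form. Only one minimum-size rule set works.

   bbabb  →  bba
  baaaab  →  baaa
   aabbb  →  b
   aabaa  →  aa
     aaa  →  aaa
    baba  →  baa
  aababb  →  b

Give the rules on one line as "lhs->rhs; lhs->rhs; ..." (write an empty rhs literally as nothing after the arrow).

ab->; aba->; bab->ba

  | bbabb => bbab => bba
  | baaaab => baaa
  | aabbb => abb => b
  | aabaa => aa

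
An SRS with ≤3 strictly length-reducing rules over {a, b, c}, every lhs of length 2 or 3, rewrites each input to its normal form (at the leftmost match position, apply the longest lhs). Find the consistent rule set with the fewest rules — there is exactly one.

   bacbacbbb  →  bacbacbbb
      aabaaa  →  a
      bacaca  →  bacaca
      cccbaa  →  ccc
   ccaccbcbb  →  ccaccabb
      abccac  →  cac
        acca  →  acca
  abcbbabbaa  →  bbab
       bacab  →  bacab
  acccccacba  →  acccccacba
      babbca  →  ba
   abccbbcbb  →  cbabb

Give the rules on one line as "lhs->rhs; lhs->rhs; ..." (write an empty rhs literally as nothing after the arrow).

aa->; baa->; bc->a

  | bacbacbbb
  | aabaaa => baaa => a
  | bacaca
  | cccbaa => ccc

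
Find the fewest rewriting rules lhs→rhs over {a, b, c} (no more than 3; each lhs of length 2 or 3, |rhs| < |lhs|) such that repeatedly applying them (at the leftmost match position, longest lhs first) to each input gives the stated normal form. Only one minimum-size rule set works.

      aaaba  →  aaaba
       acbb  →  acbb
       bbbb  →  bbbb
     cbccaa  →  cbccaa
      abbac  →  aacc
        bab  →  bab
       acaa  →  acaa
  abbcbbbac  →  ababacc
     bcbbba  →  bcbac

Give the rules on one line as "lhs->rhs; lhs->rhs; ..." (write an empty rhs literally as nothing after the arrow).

bba->ac; bbc->ba

  | aaaba
  | acbb
  | bbbb
  | cbccaa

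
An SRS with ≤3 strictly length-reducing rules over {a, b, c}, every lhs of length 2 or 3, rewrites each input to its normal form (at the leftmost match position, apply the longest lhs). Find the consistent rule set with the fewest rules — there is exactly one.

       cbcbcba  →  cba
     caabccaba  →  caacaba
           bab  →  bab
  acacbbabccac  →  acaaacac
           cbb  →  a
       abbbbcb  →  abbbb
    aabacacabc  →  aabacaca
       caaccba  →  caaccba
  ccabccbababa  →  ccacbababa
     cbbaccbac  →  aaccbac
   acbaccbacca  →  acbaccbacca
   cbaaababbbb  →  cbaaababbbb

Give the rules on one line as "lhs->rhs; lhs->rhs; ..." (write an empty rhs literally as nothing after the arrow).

bc->; cbb->a

  | cbcbcba => cbcba => cba
  | caabccaba => caacaba
  | bab
  | acacbbabccac => acaaabccac => acaaacac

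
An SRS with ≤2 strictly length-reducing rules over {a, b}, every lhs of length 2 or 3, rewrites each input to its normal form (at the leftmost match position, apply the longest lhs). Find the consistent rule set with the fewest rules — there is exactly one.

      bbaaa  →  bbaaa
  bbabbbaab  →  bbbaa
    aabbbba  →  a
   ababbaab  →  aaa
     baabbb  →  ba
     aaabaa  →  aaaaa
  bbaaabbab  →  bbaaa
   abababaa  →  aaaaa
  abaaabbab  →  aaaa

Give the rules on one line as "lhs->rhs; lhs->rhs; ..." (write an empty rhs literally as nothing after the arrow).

ab->a; abb->

  | bbaaa
  | bbabbbaab => bbbaab => bbbaa
  | aabbbba => abba => a
  | ababbaab => aabbaab => aaab => aaa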